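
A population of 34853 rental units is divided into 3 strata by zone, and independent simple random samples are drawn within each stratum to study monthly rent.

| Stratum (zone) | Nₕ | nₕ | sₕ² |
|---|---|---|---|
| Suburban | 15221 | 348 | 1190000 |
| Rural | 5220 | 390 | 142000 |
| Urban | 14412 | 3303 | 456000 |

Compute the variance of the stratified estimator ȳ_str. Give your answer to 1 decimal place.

Var(ȳ_str) = Σₕ Wₕ²(1 − fₕ)sₕ²/nₕ with Wₕ = Nₕ/N, N = 34853.
Suburban: Wₕ = 0.43671994; term = 0.43671994²·(1 − 0.02286315)·1190000/348 = 637.27833.
Rural: Wₕ = 0.14977190; term = 0.14977190²·(1 − 0.07471264)·142000/390 = 7.5572021.
Urban: Wₕ = 0.41350816; term = 0.41350816²·(1 − 0.22918401)·456000/3303 = 18.195968.
Sum = 663.0315.

663.0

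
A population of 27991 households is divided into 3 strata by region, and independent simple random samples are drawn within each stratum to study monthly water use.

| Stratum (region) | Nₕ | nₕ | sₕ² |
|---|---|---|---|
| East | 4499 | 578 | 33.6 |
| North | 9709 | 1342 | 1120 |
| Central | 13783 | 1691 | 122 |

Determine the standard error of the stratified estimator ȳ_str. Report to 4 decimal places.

Var(ȳ_str) = Σₕ Wₕ²(1 − fₕ)sₕ²/nₕ with Wₕ = Nₕ/N, N = 27991.
East: Wₕ = 0.16073023; term = 0.16073023²·(1 − 0.12847299)·33.6/578 = 0.0013088427.
North: Wₕ = 0.34686149; term = 0.34686149²·(1 − 0.13822227)·1120/1342 = 0.086531244.
Central: Wₕ = 0.49240827; term = 0.49240827²·(1 − 0.12268737)·122/1691 = 0.015346922.
Sum = 0.10318701.
SE = √(0.10318701) = 0.3212.

0.3212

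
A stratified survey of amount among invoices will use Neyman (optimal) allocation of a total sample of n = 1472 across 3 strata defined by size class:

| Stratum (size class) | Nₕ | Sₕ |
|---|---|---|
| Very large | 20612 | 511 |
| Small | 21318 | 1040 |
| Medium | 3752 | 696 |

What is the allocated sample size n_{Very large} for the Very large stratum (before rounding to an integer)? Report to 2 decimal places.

Neyman allocation: nₕ = n·NₕSₕ / Σⱼ NⱼSⱼ.
Σ NⱼSⱼ = 20612·511 + 21318·1040 + 3752·696 = 3.5314844 × 10^7.
n_{Very large} = 1472·20612·511 / (3.5314844 × 10^7) = 439.03.

439.03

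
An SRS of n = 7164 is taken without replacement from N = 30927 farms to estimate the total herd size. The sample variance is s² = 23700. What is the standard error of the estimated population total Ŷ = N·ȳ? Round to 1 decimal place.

Var(Ŷ) = N²·Var(ȳ) = N²·(1 − n/N)·s²/n.
f = 7164/30927 = 0.23164225; Var(ȳ) = 0.76835775·23700/7164 = 2.541887.
Var(Ŷ) = 30927² · 2.541887 = 2.4312624 × 10^9.
SE(Ŷ) = √(2.4312624 × 10^9) = 49307.8.

49307.8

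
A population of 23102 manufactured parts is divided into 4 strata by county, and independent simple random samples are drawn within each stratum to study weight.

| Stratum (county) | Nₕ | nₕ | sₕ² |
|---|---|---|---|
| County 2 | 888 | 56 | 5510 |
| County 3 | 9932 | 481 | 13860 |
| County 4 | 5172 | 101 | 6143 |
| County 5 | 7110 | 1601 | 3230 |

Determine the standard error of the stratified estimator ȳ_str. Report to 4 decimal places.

2.8881

Var(ȳ_str) = Σₕ Wₕ²(1 − fₕ)sₕ²/nₕ with Wₕ = Nₕ/N, N = 23102.
County 2: Wₕ = 0.03843823; term = 0.03843823²·(1 − 0.06306306)·5510/56 = 0.1362074.
County 3: Wₕ = 0.42991949; term = 0.42991949²·(1 − 0.04842932)·13860/481 = 5.0679634.
County 4: Wₕ = 0.22387672; term = 0.22387672²·(1 − 0.01952823)·6143/101 = 2.988905.
County 5: Wₕ = 0.30776556; term = 0.30776556²·(1 − 0.22517581)·3230/1601 = 0.14806568.
Sum = 8.3411415.
SE = √(8.3411415) = 2.8881.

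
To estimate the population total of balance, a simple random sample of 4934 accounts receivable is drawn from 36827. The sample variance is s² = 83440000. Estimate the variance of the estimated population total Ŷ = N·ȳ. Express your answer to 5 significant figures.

Var(Ŷ) = N²·Var(ȳ) = N²·(1 − n/N)·s²/n.
f = 4934/36827 = 0.13397779; Var(ȳ) = 0.86602221·83440000/4934 = 14645.499.
Var(Ŷ) = 36827² · 14645.499 = 1.9862635 × 10^13.

1.9863 × 10^13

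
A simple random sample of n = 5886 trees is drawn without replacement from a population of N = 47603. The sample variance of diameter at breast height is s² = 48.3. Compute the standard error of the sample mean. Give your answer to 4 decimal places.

Under SRS without replacement, Var(ȳ) = (1 − f)·s²/n with f = n/N = 5886/47603 = 0.12364767.
Var(ȳ) = (1 − 0.12364767)·48.3/5886 = 0.87635233·0.0082059123 = 0.0071912704.
SE(ȳ) = √(0.0071912704) = 0.0848.

0.0848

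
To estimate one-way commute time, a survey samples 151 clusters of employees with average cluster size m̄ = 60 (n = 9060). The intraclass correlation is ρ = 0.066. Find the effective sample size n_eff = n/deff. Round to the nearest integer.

1851

deff = 1 + (60 − 1)·0.066 = 1 + 3.894 = 4.894.
n_eff = 9060 / 4.894 = 1851.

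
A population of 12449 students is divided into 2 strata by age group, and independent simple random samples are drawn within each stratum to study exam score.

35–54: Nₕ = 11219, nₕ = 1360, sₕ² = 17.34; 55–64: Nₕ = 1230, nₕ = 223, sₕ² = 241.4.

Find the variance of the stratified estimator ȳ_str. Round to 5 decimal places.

Var(ȳ_str) = Σₕ Wₕ²(1 − fₕ)sₕ²/nₕ with Wₕ = Nₕ/N, N = 12449.
35–54: Wₕ = 0.90119688; term = 0.90119688²·(1 − 0.12122293)·17.34/1360 = 0.009099725.
55–64: Wₕ = 0.09880312; term = 0.09880312²·(1 − 0.18130081)·241.4/223 = 0.0086516322.
Sum = 0.017751357.

0.01775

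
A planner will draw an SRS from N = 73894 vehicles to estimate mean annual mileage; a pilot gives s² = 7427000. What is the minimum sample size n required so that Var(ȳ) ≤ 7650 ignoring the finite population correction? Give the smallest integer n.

Without fpc, n₀ = s²/D = 7427000/7650 = 970.8497.
Rounding up, n = 971.

971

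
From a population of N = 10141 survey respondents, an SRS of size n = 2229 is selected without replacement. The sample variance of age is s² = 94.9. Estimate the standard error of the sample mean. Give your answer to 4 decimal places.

Under SRS without replacement, Var(ȳ) = (1 − f)·s²/n with f = n/N = 2229/10141 = 0.21980081.
Var(ȳ) = (1 − 0.21980081)·94.9/2229 = 0.78019919·0.042575146 = 0.033217094.
SE(ȳ) = √(0.033217094) = 0.1823.

0.1823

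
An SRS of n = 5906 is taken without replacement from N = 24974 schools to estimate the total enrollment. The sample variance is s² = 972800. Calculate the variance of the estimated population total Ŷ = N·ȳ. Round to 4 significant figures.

7.844 × 10^10

Var(Ŷ) = N²·Var(ȳ) = N²·(1 − n/N)·s²/n.
f = 5906/24974 = 0.23648595; Var(ȳ) = 0.76351405·972800/5906 = 125.76134.
Var(Ŷ) = 24974² · 125.76134 = 7.8437433 × 10^10.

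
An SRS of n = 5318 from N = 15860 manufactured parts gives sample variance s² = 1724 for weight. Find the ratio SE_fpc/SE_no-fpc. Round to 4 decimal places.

0.8153

f = n/N = 5318/15860 = 0.33530895.
SE_no-fpc = √(s²/n) = 0.56936985; SE_fpc = √((1−f)s²/n) = 0.46419919.
Ratio = √(1−f) = 0.81528587.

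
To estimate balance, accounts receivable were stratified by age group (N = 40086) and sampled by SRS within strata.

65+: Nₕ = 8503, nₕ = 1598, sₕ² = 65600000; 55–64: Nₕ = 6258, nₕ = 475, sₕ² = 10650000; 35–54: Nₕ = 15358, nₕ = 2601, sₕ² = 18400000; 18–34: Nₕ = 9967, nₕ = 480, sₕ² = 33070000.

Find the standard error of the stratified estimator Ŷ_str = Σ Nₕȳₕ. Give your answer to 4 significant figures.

Var(Ŷ_str) = Σₕ Nₕ²(1 − fₕ)sₕ²/nₕ.
65+: 8503²·(1 − 1598/8503)·65600000/1598 = 2.4102546 × 10^12.
55–64: 6258²·(1 − 475/6258)·10650000/475 = 8.1141821 × 10^11.
35–54: 15358²·(1 − 2601/15358)·18400000/2601 = 1.3859919 × 10^12.
18–34: 9967²·(1 − 480/9967)·33070000/480 = 6.5145784 × 10^12.
Sum = 1.1122243 × 10^13.
SE = √(1.1122243 × 10^13) = 3.335 × 10^6.

3.335 × 10^6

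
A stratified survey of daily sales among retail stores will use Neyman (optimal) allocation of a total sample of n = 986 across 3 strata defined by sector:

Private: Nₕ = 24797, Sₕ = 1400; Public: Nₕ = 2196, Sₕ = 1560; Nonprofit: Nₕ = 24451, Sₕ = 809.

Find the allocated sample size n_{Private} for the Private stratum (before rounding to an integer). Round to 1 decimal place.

591.0

Neyman allocation: nₕ = n·NₕSₕ / Σⱼ NⱼSⱼ.
Σ NⱼSⱼ = 24797·1400 + 2196·1560 + 24451·809 = 5.7922419 × 10^7.
n_{Private} = 986·24797·1400 / (5.7922419 × 10^7) = 591.0.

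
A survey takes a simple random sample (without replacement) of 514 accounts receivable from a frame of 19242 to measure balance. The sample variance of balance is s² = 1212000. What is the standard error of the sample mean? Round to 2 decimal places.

Under SRS without replacement, Var(ȳ) = (1 − f)·s²/n with f = n/N = 514/19242 = 0.02671240.
Var(ȳ) = (1 − 0.02671240)·1212000/514 = 0.97328760·2357.9767 = 2294.9894.
SE(ȳ) = √(2294.9894) = 47.91.

47.91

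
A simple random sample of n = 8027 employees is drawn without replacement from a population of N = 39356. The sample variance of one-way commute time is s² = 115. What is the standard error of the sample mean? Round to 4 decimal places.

0.1068

Under SRS without replacement, Var(ȳ) = (1 − f)·s²/n with f = n/N = 8027/39356 = 0.20395874.
Var(ȳ) = (1 − 0.20395874)·115/8027 = 0.79604126·0.014326648 = 0.011404603.
SE(ȳ) = √(0.011404603) = 0.1068.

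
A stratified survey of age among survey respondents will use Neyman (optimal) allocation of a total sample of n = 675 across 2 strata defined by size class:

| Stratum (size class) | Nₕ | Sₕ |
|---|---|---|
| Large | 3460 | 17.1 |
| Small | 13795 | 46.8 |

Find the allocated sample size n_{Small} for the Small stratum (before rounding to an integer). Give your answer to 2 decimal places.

Neyman allocation: nₕ = n·NₕSₕ / Σⱼ NⱼSⱼ.
Σ NⱼSⱼ = 3460·17.1 + 13795·46.8 = 704772.
n_{Small} = 675·13795·46.8 / 704772 = 618.33.

618.33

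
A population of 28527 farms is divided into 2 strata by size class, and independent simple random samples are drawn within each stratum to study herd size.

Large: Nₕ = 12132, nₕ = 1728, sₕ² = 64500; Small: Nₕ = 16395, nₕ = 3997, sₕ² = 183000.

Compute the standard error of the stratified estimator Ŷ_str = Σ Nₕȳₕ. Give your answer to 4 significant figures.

118400

Var(Ŷ_str) = Σₕ Nₕ²(1 − fₕ)sₕ²/nₕ.
Large: 12132²·(1 − 1728/12132)·64500/1728 = 4.7113864 × 10^9.
Small: 16395²·(1 − 3997/16395)·183000/3997 = 9.3063631 × 10^9.
Sum = 1.401775 × 10^10.
SE = √(1.401775 × 10^10) = 118400.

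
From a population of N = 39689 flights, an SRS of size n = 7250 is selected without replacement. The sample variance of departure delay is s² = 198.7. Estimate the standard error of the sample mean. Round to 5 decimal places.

0.14967

Under SRS without replacement, Var(ȳ) = (1 − f)·s²/n with f = n/N = 7250/39689 = 0.18267026.
Var(ȳ) = (1 − 0.18267026)·198.7/7250 = 0.81732974·0.027406897 = 0.022400472.
SE(ȳ) = √(0.022400472) = 0.14967.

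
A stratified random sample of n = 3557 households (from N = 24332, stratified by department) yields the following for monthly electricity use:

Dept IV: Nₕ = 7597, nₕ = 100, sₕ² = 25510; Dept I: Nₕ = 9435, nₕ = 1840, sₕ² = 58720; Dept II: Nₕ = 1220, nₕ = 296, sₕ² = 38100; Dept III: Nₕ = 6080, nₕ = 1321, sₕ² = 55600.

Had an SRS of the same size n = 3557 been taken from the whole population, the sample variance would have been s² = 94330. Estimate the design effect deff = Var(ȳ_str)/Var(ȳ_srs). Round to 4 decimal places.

Var(ȳ_str) = Σ Wₕ²(1−fₕ)sₕ²/nₕ with Wₕ = Nₕ/24332:
  Dept IV: (7597/24332)²·(1−100/7597)·25510/100 = 24.540561
  Dept I: (9435/24332)²·(1−1840/9435)·58720/1840 = 3.8626227
  Dept II: (1220/24332)²·(1−296/1220)·38100/296 = 0.24508089
  Dept III: (6080/24332)²·(1−1321/6080)·55600/1321 = 2.0570064
  → Var(ȳ_str) = 30.705271.
Var(ȳ_srs) = (1 − 3557/24332)·94330/3557 = 22.642751.
deff = 30.705271 / 22.642751 = 1.3561.

1.3561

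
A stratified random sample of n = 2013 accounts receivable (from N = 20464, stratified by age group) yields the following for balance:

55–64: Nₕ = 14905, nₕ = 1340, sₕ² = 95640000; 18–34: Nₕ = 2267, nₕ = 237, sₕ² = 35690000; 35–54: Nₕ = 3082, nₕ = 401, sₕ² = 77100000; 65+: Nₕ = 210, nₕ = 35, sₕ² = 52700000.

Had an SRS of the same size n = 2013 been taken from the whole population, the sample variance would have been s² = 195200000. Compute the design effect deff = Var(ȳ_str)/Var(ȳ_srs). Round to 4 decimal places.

0.4580

Var(ȳ_str) = Σ Wₕ²(1−fₕ)sₕ²/nₕ with Wₕ = Nₕ/20464:
  55–64: (14905/20464)²·(1−1340/14905)·95640000/1340 = 34459.224
  18–34: (2267/20464)²·(1−237/2267)·35690000/237 = 1654.8731
  35–54: (3082/20464)²·(1−401/3082)·77100000/401 = 3793.6599
  65+: (210/20464)²·(1−35/210)·52700000/35 = 132.1353
  → Var(ȳ_str) = 40039.892.
Var(ȳ_srs) = (1 − 2013/20464)·195200000/2013 = 87430.995.
deff = 40039.892 / 87430.995 = 0.4580.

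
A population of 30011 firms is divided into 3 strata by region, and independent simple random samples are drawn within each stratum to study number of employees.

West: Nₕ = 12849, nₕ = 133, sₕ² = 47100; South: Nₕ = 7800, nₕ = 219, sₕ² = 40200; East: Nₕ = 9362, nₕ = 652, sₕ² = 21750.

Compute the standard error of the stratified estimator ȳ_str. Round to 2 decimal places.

8.91

Var(ȳ_str) = Σₕ Wₕ²(1 − fₕ)sₕ²/nₕ with Wₕ = Nₕ/N, N = 30011.
West: Wₕ = 0.42814301; term = 0.42814301²·(1 − 0.01035100)·47100/133 = 64.24335.
South: Wₕ = 0.25990470; term = 0.25990470²·(1 − 0.02807692)·40200/219 = 12.051528.
East: Wₕ = 0.31195228; term = 0.31195228²·(1 − 0.06964324)·21750/652 = 3.0202127.
Sum = 79.315091.
SE = √(79.315091) = 8.91.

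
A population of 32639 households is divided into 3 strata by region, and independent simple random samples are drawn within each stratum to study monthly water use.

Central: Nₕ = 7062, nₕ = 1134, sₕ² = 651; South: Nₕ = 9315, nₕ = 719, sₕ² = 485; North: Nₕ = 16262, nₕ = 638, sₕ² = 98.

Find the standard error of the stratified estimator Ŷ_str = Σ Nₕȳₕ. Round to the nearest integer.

10820

Var(Ŷ_str) = Σₕ Nₕ²(1 − fₕ)sₕ²/nₕ.
Central: 7062²·(1 − 1134/7062)·651/1134 = 2.4032771 × 10^7.
South: 9315²·(1 − 719/9315)·485/719 = 5.4012231 × 10^7.
North: 16262²·(1 − 638/16262)·98/638 = 3.9027577 × 10^7.
Sum = 1.1707258 × 10^8.
SE = √(1.1707258 × 10^8) = 10820.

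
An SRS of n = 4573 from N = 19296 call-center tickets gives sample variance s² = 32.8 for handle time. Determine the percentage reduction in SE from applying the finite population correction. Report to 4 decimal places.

f = n/N = 4573/19296 = 0.23699212.
SE_no-fpc = √(s²/n) = 0.084690817; SE_fpc = √((1−f)s²/n) = 0.073977701.
Ratio = √(1−f) = 0.87350322. Reduction = 100·(1 − 0.87350322) = 12.6497%.

12.6497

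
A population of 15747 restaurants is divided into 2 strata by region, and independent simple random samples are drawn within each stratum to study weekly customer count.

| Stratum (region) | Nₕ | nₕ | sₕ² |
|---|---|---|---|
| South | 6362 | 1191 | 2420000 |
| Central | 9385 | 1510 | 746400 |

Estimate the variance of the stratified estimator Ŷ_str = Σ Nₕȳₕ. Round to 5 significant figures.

1.0338 × 10^11

Var(Ŷ_str) = Σₕ Nₕ²(1 − fₕ)sₕ²/nₕ.
South: 6362²·(1 − 1191/6362)·2420000/1191 = 6.6845443 × 10^10.
Central: 9385²·(1 − 1510/9385)·746400/1510 = 3.6532511 × 10^10.
Sum = 1.0337795 × 10^11.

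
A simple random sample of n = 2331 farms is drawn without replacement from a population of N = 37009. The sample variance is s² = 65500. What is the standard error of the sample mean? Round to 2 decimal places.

5.13

Under SRS without replacement, Var(ȳ) = (1 − f)·s²/n with f = n/N = 2331/37009 = 0.06298468.
Var(ȳ) = (1 − 0.06298468)·65500/2331 = 0.93701532·28.099528 = 26.329688.
SE(ȳ) = √(26.329688) = 5.13.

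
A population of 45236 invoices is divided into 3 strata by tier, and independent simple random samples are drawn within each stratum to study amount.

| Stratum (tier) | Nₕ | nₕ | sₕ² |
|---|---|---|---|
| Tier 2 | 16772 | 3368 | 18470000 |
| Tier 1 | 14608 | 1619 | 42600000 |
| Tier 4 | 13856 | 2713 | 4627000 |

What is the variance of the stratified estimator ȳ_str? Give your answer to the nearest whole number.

3171

Var(ȳ_str) = Σₕ Wₕ²(1 − fₕ)sₕ²/nₕ with Wₕ = Nₕ/N, N = 45236.
Tier 2: Wₕ = 0.37076665; term = 0.37076665²·(1 − 0.20081088)·18470000/3368 = 602.48425.
Tier 1: Wₕ = 0.32292864; term = 0.32292864²·(1 − 0.11082968)·42600000/1619 = 2439.8371.
Tier 4: Wₕ = 0.30630471; term = 0.30630471²·(1 − 0.19579965)·4627000/2713 = 128.68304.
Sum = 3171.0044.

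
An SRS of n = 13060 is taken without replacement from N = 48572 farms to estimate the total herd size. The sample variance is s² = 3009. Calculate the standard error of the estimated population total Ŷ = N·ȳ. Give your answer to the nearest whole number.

19935

Var(Ŷ) = N²·Var(ȳ) = N²·(1 − n/N)·s²/n.
f = 13060/48572 = 0.26887919; Var(ȳ) = 0.73112081·3009/13060 = 0.16844889.
Var(Ŷ) = 48572² · 0.16844889 = 3.9741122 × 10^8.
SE(Ŷ) = √(3.9741122 × 10^8) = 19935.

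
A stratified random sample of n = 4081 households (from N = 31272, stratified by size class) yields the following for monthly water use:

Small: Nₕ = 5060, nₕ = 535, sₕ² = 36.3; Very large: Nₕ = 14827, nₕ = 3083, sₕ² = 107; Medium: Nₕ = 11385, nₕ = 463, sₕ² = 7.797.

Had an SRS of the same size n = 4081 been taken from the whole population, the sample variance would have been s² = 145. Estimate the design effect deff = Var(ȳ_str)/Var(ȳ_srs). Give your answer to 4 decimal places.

Var(ȳ_str) = Σ Wₕ²(1−fₕ)sₕ²/nₕ with Wₕ = Nₕ/31272:
  Small: (5060/31272)²·(1−535/5060)·36.3/535 = 0.0015885856
  Very large: (14827/31272)²·(1−3083/14827)·107/3083 = 0.0061797125
  Medium: (11385/31272)²·(1−463/11385)·7.797/463 = 0.0021412651
  → Var(ȳ_str) = 0.0099095632.
Var(ȳ_srs) = (1 − 4081/31272)·145/4081 = 0.030893771.
deff = 0.0099095632 / 0.030893771 = 0.3208.

0.3208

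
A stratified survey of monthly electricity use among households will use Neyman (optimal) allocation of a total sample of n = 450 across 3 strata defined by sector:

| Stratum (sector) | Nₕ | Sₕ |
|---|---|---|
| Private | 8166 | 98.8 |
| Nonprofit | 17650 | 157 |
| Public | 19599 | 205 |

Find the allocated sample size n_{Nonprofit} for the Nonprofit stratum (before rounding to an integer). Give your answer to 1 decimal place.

Neyman allocation: nₕ = n·NₕSₕ / Σⱼ NⱼSⱼ.
Σ NⱼSⱼ = 8166·98.8 + 17650·157 + 19599·205 = 7.5956458 × 10^6.
n_{Nonprofit} = 450·17650·157 / (7.5956458 × 10^6) = 164.2.

164.2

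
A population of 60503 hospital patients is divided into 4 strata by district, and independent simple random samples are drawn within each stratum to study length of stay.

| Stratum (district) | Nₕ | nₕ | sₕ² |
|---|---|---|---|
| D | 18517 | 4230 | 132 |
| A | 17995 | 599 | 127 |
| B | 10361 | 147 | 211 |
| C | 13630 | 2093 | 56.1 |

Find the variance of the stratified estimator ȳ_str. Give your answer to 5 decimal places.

Var(ȳ_str) = Σₕ Wₕ²(1 − fₕ)sₕ²/nₕ with Wₕ = Nₕ/N, N = 60503.
D: Wₕ = 0.30605094; term = 0.30605094²·(1 − 0.22843873)·132/4230 = 0.002255233.
A: Wₕ = 0.29742327; term = 0.29742327²·(1 − 0.03328702)·127/599 = 0.018131107.
B: Wₕ = 0.17124771; term = 0.17124771²·(1 − 0.01418782)·211/147 = 0.041496248.
C: Wₕ = 0.22527809; term = 0.22527809²·(1 − 0.15355833)·56.1/2093 = 0.0011514062.
Sum = 0.063033994.

0.06303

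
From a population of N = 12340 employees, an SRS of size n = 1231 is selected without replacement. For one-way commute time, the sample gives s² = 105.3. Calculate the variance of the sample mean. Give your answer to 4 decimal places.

0.0770

Under SRS without replacement, Var(ȳ) = (1 − f)·s²/n with f = n/N = 1231/12340 = 0.09975689.
Var(ȳ) = (1 − 0.09975689)·105.3/1231 = 0.90024311·0.085540211 = 0.077006986.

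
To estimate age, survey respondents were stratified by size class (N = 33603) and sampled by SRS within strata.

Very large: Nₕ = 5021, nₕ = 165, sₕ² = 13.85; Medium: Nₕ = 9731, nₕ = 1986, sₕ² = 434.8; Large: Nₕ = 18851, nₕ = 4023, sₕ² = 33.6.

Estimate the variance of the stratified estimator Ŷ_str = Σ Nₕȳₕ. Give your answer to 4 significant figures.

Var(Ŷ_str) = Σₕ Nₕ²(1 − fₕ)sₕ²/nₕ.
Very large: 5021²·(1 − 165/5021)·13.85/165 = 2.0466083 × 10^6.
Medium: 9731²·(1 − 1986/9731)·434.8/1986 = 1.6500199 × 10^7.
Large: 18851²·(1 − 4023/18851)·33.6/4023 = 2.3345663 × 10^6.
Sum = 2.0881374 × 10^7.

2.088 × 10^7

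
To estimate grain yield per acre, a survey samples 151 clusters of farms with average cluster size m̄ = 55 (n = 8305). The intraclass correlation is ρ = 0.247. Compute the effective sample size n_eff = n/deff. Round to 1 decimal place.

deff = 1 + (55 − 1)·0.247 = 1 + 13.338 = 14.338.
n_eff = 8305 / 14.338 = 579.2.

579.2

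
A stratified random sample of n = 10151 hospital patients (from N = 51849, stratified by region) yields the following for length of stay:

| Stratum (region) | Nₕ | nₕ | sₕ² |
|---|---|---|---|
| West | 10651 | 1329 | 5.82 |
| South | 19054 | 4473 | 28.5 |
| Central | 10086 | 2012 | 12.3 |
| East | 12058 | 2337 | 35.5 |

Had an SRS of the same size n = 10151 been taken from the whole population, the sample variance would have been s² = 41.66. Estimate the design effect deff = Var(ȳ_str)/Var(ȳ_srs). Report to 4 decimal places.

Var(ȳ_str) = Σ Wₕ²(1−fₕ)sₕ²/nₕ with Wₕ = Nₕ/51849:
  West: (10651/51849)²·(1−1329/10651)·5.82/1329 = 1.6173973 × 10^-4
  South: (19054/51849)²·(1−4473/19054)·28.5/4473 = 6.5847405 × 10^-4
  Central: (10086/51849)²·(1−2012/10086)·12.3/2012 = 1.8518426 × 10^-4
  East: (12058/51849)²·(1−2337/12058)·35.5/2337 = 6.6233102 × 10^-4
  → Var(ȳ_str) = 0.0016677291.
Var(ȳ_srs) = (1 − 10151/51849)·41.66/10151 = 0.0033005421.
deff = 0.0016677291 / 0.0033005421 = 0.5053.

0.5053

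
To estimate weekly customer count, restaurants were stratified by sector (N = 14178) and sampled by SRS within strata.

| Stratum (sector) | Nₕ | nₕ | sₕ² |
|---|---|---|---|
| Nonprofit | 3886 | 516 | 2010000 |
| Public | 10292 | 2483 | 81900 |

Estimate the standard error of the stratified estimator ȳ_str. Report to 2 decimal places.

Var(ȳ_str) = Σₕ Wₕ²(1 − fₕ)sₕ²/nₕ with Wₕ = Nₕ/N, N = 14178.
Nonprofit: Wₕ = 0.27408661; term = 0.27408661²·(1 − 0.13278435)·2010000/516 = 253.77516.
Public: Wₕ = 0.72591339; term = 0.72591339²·(1 − 0.24125534)·81900/2483 = 13.187803.
Sum = 266.96296.
SE = √(266.96296) = 16.34.

16.34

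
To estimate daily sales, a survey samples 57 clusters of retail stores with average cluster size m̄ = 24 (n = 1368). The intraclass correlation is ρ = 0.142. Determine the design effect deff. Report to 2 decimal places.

deff = 1 + (24 − 1)·0.142 = 1 + 3.266 = 4.266.

4.27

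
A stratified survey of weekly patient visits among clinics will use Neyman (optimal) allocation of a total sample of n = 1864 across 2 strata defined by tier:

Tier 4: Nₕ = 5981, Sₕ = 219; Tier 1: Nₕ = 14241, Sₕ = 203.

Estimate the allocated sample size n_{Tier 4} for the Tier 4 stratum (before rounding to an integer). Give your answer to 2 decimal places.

Neyman allocation: nₕ = n·NₕSₕ / Σⱼ NⱼSⱼ.
Σ NⱼSⱼ = 5981·219 + 14241·203 = 4.200762 × 10^6.
n_{Tier 4} = 1864·5981·219 / (4.200762 × 10^6) = 581.21.

581.21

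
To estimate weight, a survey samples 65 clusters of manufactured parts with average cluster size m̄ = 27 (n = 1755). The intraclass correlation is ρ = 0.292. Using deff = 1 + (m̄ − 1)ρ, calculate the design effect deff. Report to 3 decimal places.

8.592

deff = 1 + (27 − 1)·0.292 = 1 + 7.592 = 8.592.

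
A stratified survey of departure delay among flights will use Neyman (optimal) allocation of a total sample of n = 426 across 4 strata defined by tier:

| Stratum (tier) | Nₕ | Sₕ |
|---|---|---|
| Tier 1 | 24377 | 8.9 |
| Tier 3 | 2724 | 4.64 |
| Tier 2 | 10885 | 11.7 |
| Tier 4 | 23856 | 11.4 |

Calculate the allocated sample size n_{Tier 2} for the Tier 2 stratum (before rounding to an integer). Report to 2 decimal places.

86.27

Neyman allocation: nₕ = n·NₕSₕ / Σⱼ NⱼSⱼ.
Σ NⱼSⱼ = 24377·8.9 + 2724·4.64 + 10885·11.7 + 23856·11.4 = 628907.56.
n_{Tier 2} = 426·10885·11.7 / 628907.56 = 86.27.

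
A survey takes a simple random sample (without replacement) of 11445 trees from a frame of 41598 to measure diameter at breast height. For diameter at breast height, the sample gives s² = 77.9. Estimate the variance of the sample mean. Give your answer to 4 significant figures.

Under SRS without replacement, Var(ȳ) = (1 − f)·s²/n with f = n/N = 11445/41598 = 0.27513342.
Var(ȳ) = (1 − 0.27513342)·77.9/11445 = 0.72486658·0.0068064657 = 0.0049337795.

0.004934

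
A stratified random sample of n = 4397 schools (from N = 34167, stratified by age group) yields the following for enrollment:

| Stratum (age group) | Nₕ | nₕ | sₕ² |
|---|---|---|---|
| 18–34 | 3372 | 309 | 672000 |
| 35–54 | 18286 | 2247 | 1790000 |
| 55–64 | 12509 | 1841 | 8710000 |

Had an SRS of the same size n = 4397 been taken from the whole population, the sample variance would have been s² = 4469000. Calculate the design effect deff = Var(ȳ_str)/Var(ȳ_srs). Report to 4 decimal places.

0.8584

Var(ȳ_str) = Σ Wₕ²(1−fₕ)sₕ²/nₕ with Wₕ = Nₕ/34167:
  18–34: (3372/34167)²·(1−309/3372)·672000/309 = 19.241178
  35–54: (18286/34167)²·(1−2247/18286)·1790000/2247 = 200.13925
  55–64: (12509/34167)²·(1−1841/12509)·8710000/1841 = 540.82439
  → Var(ȳ_str) = 760.20482.
Var(ȳ_srs) = (1 − 4397/34167)·4469000/4397 = 885.57608.
deff = 760.20482 / 885.57608 = 0.8584.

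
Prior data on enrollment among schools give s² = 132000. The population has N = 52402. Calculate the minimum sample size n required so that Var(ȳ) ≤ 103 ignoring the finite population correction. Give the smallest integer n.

1282

Without fpc, n₀ = s²/D = 132000/103 = 1281.5534.
Rounding up, n = 1282.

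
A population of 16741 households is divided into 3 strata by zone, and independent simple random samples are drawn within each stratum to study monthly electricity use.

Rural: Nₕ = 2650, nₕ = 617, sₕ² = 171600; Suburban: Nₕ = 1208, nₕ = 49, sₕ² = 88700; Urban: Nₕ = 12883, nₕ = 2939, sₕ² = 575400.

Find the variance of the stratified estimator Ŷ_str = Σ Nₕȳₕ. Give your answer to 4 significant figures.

Var(Ŷ_str) = Σₕ Nₕ²(1 − fₕ)sₕ²/nₕ.
Rural: 2650²·(1 − 617/2650)·171600/617 = 1.4983572 × 10^9.
Suburban: 1208²·(1 − 49/1208)·88700/49 = 2.534416 × 10^9.
Urban: 12883²·(1 − 2939/12883)·575400/2939 = 2.5081205 × 10^10.
Sum = 2.9113978 × 10^10.

2.911 × 10^10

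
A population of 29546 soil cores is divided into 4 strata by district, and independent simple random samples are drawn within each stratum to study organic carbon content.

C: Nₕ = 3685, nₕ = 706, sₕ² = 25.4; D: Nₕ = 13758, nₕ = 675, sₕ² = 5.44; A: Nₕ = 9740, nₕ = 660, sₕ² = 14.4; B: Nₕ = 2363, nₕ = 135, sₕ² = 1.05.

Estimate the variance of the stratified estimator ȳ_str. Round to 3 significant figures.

0.00437

Var(ȳ_str) = Σₕ Wₕ²(1 − fₕ)sₕ²/nₕ with Wₕ = Nₕ/N, N = 29546.
C: Wₕ = 0.12472077; term = 0.12472077²·(1 − 0.19158752)·25.4/706 = 4.5241774 × 10^-4.
D: Wₕ = 0.46564679; term = 0.46564679²·(1 − 0.04906236)·5.44/675 = 0.0016617297.
A: Wₕ = 0.32965545; term = 0.32965545²·(1 − 0.06776181)·14.4/660 = 0.0022103751.
B: Wₕ = 0.07997699; term = 0.07997699²·(1 − 0.05713077)·1.05/135 = 4.6906935 × 10^-5.
Sum = 0.0043714295.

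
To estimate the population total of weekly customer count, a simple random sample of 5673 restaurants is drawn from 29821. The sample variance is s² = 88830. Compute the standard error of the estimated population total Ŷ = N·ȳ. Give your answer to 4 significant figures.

106200

Var(Ŷ) = N²·Var(ȳ) = N²·(1 − n/N)·s²/n.
f = 5673/29821 = 0.19023507; Var(ȳ) = 0.80976493·88830/5673 = 12.679608.
Var(Ŷ) = 29821² · 12.679608 = 1.1275874 × 10^10.
SE(Ŷ) = √(1.1275874 × 10^10) = 106200.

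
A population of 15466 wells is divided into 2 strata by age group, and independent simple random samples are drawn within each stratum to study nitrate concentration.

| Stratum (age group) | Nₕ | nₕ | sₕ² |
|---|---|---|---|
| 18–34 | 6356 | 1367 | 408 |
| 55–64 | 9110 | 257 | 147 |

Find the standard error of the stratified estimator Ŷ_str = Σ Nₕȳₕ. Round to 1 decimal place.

7456.2

Var(Ŷ_str) = Σₕ Nₕ²(1 − fₕ)sₕ²/nₕ.
18–34: 6356²·(1 − 1367/6356)·408/1367 = 9.4643118 × 10^6.
55–64: 9110²·(1 − 257/9110)·147/257 = 4.6131019 × 10^7.
Sum = 5.5595331 × 10^7.
SE = √(5.5595331 × 10^7) = 7456.2.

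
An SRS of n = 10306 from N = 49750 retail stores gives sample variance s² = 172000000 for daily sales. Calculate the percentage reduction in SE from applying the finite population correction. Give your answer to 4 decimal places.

10.9582

f = n/N = 10306/49750 = 0.20715578.
SE_no-fpc = √(s²/n) = 129.1871; SE_fpc = √((1−f)s²/n) = 115.03052.
Ratio = √(1−f) = 0.89041800. Reduction = 100·(1 − 0.89041800) = 10.9582%.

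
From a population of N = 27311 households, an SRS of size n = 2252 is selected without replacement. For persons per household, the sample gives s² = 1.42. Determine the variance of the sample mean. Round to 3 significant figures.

5.79 × 10^-4

Under SRS without replacement, Var(ȳ) = (1 − f)·s²/n with f = n/N = 2252/27311 = 0.08245762.
Var(ȳ) = (1 − 0.08245762)·1.42/2252 = 0.91754238·6.3055062 × 10^-4 = 5.7855692 × 10^-4.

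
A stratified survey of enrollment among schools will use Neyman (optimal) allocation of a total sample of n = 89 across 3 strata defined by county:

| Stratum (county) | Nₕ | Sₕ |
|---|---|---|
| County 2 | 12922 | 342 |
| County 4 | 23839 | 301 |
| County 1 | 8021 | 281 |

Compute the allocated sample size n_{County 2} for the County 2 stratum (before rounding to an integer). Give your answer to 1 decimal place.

Neyman allocation: nₕ = n·NₕSₕ / Σⱼ NⱼSⱼ.
Σ NⱼSⱼ = 12922·342 + 23839·301 + 8021·281 = 1.3848764 × 10^7.
n_{County 2} = 89·12922·342 / (1.3848764 × 10^7) = 28.4.

28.4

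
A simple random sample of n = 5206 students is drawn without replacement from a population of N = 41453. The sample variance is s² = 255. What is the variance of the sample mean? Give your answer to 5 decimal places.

0.04283

Under SRS without replacement, Var(ȳ) = (1 − f)·s²/n with f = n/N = 5206/41453 = 0.12558802.
Var(ȳ) = (1 − 0.12558802)·255/5206 = 0.87441198·0.048981944 = 0.042830399.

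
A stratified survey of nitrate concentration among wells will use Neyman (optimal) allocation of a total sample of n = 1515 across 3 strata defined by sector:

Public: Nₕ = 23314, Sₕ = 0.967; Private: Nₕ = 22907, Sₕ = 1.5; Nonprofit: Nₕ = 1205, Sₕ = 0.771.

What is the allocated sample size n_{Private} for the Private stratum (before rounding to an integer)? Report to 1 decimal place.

900.1

Neyman allocation: nₕ = n·NₕSₕ / Σⱼ NⱼSⱼ.
Σ NⱼSⱼ = 23314·0.967 + 22907·1.5 + 1205·0.771 = 57834.193.
n_{Private} = 1515·22907·1.5 / 57834.193 = 900.1.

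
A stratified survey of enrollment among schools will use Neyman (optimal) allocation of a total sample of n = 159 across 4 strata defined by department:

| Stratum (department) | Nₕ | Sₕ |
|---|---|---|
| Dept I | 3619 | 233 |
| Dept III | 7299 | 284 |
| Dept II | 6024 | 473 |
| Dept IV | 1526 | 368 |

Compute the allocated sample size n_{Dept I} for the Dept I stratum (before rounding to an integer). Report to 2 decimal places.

Neyman allocation: nₕ = n·NₕSₕ / Σⱼ NⱼSⱼ.
Σ NⱼSⱼ = 3619·233 + 7299·284 + 6024·473 + 1526·368 = 6.327063 × 10^6.
n_{Dept I} = 159·3619·233 / (6.327063 × 10^6) = 21.19.

21.19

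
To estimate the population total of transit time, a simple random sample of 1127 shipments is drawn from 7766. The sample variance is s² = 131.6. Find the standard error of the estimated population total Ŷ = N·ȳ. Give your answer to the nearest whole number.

Var(Ŷ) = N²·Var(ȳ) = N²·(1 − n/N)·s²/n.
f = 1127/7766 = 0.14511975; Var(ȳ) = 0.85488025·131.6/1127 = 0.099824526.
Var(Ŷ) = 7766² · 0.099824526 = 6.0204926 × 10^6.
SE(Ŷ) = √(6.0204926 × 10^6) = 2454.

2454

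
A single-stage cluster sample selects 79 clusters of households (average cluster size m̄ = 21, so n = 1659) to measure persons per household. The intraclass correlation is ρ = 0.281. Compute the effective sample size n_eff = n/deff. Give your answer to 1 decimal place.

deff = 1 + (21 − 1)·0.281 = 1 + 5.62 = 6.62.
n_eff = 1659 / 6.62 = 250.6.

250.6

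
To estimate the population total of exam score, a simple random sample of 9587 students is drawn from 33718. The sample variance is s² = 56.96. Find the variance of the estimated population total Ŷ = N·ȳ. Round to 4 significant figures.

4.834 × 10^6

Var(Ŷ) = N²·Var(ȳ) = N²·(1 − n/N)·s²/n.
f = 9587/33718 = 0.28432885; Var(ȳ) = 0.71567115·56.96/9587 = 0.0042520735.
Var(Ŷ) = 33718² · 0.0042520735 = 4.8341973 × 10^6.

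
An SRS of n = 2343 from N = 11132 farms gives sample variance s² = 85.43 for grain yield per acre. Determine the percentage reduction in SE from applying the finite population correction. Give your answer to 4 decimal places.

11.1447

f = n/N = 2343/11132 = 0.21047431.
SE_no-fpc = √(s²/n) = 0.19094973; SE_fpc = √((1−f)s²/n) = 0.16966888.
Ratio = √(1−f) = 0.88855258. Reduction = 100·(1 − 0.88855258) = 11.1447%.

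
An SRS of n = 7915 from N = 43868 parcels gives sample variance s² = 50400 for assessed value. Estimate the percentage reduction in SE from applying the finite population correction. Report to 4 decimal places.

9.4698

f = n/N = 7915/43868 = 0.18042765.
SE_no-fpc = √(s²/n) = 2.5234216; SE_fpc = √((1−f)s²/n) = 2.2844595.
Ratio = √(1−f) = 0.90530235. Reduction = 100·(1 − 0.90530235) = 9.4698%.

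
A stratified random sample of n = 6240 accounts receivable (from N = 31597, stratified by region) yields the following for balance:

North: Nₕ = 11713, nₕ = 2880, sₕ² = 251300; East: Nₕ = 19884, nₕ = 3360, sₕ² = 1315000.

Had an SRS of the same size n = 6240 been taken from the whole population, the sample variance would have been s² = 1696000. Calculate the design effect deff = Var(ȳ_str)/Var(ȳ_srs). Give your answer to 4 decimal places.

0.6320

Var(ȳ_str) = Σ Wₕ²(1−fₕ)sₕ²/nₕ with Wₕ = Nₕ/31597:
  North: (11713/31597)²·(1−2880/11713)·251300/2880 = 9.04242
  East: (19884/31597)²·(1−3360/19884)·1315000/3360 = 128.79936
  → Var(ȳ_str) = 137.84178.
Var(ȳ_srs) = (1 − 6240/31597)·1696000/6240 = 218.11889.
deff = 137.84178 / 218.11889 = 0.6320.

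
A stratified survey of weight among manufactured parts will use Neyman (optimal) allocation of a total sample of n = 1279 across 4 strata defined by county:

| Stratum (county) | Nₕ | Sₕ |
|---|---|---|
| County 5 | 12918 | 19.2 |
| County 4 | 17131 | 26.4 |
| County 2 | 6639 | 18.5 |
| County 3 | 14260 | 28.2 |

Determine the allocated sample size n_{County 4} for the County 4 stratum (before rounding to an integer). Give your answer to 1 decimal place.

472.1

Neyman allocation: nₕ = n·NₕSₕ / Σⱼ NⱼSⱼ.
Σ NⱼSⱼ = 12918·19.2 + 17131·26.4 + 6639·18.5 + 14260·28.2 = 1.2252375 × 10^6.
n_{County 4} = 1279·17131·26.4 / (1.2252375 × 10^6) = 472.1.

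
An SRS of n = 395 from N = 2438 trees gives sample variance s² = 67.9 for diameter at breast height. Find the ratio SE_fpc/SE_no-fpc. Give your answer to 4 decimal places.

f = n/N = 395/2438 = 0.16201805.
SE_no-fpc = √(s²/n) = 0.41460672; SE_fpc = √((1−f)s²/n) = 0.37953661.
Ratio = √(1−f) = 0.91541354.

0.9154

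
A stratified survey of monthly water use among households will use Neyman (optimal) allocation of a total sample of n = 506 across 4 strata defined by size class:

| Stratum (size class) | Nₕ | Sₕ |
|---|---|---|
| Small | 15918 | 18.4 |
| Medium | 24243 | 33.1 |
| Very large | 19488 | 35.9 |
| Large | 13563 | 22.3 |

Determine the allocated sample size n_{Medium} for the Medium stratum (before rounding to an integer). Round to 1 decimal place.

193.6

Neyman allocation: nₕ = n·NₕSₕ / Σⱼ NⱼSⱼ.
Σ NⱼSⱼ = 15918·18.4 + 24243·33.1 + 19488·35.9 + 13563·22.3 = 2.0974086 × 10^6.
n_{Medium} = 506·24243·33.1 / (2.0974086 × 10^6) = 193.6.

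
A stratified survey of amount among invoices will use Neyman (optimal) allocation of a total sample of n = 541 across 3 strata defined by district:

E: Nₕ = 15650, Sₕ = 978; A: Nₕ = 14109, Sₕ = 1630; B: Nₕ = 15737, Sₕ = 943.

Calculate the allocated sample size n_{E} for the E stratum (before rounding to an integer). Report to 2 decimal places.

155.81

Neyman allocation: nₕ = n·NₕSₕ / Σⱼ NⱼSⱼ.
Σ NⱼSⱼ = 15650·978 + 14109·1630 + 15737·943 = 5.3143361 × 10^7.
n_{E} = 541·15650·978 / (5.3143361 × 10^7) = 155.81.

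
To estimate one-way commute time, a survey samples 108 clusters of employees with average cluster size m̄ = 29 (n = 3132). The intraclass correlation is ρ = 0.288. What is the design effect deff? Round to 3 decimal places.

deff = 1 + (29 − 1)·0.288 = 1 + 8.064 = 9.064.

9.064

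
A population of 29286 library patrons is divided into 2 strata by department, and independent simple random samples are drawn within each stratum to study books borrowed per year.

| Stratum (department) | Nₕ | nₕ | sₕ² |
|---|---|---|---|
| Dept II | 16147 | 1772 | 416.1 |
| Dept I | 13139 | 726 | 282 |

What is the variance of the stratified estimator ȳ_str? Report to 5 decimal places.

0.13741

Var(ȳ_str) = Σₕ Wₕ²(1 − fₕ)sₕ²/nₕ with Wₕ = Nₕ/N, N = 29286.
Dept II: Wₕ = 0.55135560; term = 0.55135560²·(1 − 0.10974175)·416.1/1772 = 0.063549711.
Dept I: Wₕ = 0.44864440; term = 0.44864440²·(1 − 0.05525535)·282/726 = 0.073863765.
Sum = 0.13741348.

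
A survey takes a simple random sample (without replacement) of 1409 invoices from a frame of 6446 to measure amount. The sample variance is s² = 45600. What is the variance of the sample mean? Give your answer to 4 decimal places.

25.2892

Under SRS without replacement, Var(ȳ) = (1 − f)·s²/n with f = n/N = 1409/6446 = 0.21858517.
Var(ȳ) = (1 − 0.21858517)·45600/1409 = 0.78141483·32.363378 = 25.289224.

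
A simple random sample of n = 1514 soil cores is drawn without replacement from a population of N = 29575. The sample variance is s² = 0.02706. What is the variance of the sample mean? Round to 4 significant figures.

1.696 × 10^-5

Under SRS without replacement, Var(ȳ) = (1 − f)·s²/n with f = n/N = 1514/29575 = 0.05119189.
Var(ȳ) = (1 − 0.05119189)·0.02706/1514 = 0.94880811·1.7873184 × 10^-5 = 1.6958222 × 10^-5.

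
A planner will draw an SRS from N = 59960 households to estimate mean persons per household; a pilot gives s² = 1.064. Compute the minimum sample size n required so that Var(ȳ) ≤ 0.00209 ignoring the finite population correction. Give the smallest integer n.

Without fpc, n₀ = s²/D = 1.064/0.00209 = 509.0909.
Rounding up, n = 510.

510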